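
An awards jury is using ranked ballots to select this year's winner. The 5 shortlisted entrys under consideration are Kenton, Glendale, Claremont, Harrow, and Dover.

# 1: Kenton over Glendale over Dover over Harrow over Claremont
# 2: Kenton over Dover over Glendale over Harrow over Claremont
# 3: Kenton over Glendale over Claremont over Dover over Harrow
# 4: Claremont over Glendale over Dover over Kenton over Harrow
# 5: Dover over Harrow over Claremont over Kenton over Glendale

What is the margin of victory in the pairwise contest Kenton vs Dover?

Ballots ranking Kenton above Dover: 3.
Ballots ranking Dover above Kenton: 2.
Kenton wins 3–2, a margin of 1.

1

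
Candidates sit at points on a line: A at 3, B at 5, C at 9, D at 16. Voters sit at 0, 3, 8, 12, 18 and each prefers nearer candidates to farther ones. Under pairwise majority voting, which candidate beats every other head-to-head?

C

With single-peaked preferences on a line, the Condorcet winner is the candidate closest to the median voter.
The median voter (position 8) is closest to C at 9.
Check: C vs D — voters closer to C: 4 of 5.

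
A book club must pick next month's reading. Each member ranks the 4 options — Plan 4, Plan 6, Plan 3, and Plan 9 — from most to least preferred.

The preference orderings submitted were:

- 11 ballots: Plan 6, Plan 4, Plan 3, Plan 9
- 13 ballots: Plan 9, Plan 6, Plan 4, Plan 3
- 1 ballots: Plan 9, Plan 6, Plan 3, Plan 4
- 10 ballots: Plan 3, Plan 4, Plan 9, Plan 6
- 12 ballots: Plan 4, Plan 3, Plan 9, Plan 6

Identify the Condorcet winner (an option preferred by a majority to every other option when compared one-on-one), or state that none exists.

There is no Condorcet winner

Head-to-head results (47 voters total):
Plan 4 vs Plan 6: Plan 6 wins 25–22.
Plan 4 vs Plan 3: Plan 4 wins 36–11.
Plan 4 vs Plan 9: Plan 4 wins 33–14.
Plan 6 vs Plan 3: Plan 6 wins 25–22.
Plan 6 vs Plan 9: Plan 9 wins 36–11.
Plan 3 vs Plan 9: Plan 3 wins 33–14.
No candidate beats all others: Plan 4 beats Plan 9 beats Plan 6 beats Plan 4, a majority cycle.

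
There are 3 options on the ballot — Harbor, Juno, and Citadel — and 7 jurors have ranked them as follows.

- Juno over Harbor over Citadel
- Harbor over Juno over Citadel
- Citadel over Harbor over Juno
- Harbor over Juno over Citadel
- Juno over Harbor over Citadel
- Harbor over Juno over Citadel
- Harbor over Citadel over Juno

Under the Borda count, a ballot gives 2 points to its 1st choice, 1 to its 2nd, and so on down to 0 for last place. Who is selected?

Borda scores:
  Harbor: 1 + 2 + 1 + 2 + 1 + 2 + 2 = 11
  Juno: 2 + 1 + 0 + 1 + 2 + 1 + 0 = 7
  Citadel: 0 + 0 + 2 + 0 + 0 + 0 + 1 = 3
Harbor has the highest total.

Harbor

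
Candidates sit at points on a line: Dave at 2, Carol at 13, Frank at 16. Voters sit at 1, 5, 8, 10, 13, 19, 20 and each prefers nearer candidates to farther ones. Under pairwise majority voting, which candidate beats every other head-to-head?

With single-peaked preferences on a line, the Condorcet winner is the candidate closest to the median voter.
The median voter (position 10) is closest to Carol at 13.
Check: Carol vs Frank — voters closer to Carol: 5 of 7.

Carol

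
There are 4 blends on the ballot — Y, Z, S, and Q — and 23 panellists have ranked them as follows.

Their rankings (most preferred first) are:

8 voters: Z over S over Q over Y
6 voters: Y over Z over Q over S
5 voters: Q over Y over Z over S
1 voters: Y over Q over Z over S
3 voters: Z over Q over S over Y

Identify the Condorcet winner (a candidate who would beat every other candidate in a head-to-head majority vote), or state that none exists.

Head-to-head results (23 voters total):
Y vs Z: Y wins 12–11.
Y vs S: Y wins 12–11.
Y vs Q: Q wins 16–7.
Z vs S: Z wins 23–0.
Z vs Q: Z wins 17–6.
S vs Q: Q wins 15–8.
No candidate beats all others: Y beats Z beats Q beats Y, a majority cycle.

There is no Condorcet winner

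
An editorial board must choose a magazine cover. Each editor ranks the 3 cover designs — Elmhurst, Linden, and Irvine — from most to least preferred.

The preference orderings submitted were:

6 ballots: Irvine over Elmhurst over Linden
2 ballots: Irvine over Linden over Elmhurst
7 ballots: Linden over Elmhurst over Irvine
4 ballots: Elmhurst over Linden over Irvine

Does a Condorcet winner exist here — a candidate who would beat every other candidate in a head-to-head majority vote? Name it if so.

Head-to-head results (19 voters total):
Elmhurst vs Linden: Elmhurst wins 10–9.
Elmhurst vs Irvine: Elmhurst wins 11–8.
Linden vs Irvine: Linden wins 11–8.
Elmhurst beats each rival — Linden (10–9), Irvine (11–8) — so Elmhurst is the Condorcet winner.

Elmhurst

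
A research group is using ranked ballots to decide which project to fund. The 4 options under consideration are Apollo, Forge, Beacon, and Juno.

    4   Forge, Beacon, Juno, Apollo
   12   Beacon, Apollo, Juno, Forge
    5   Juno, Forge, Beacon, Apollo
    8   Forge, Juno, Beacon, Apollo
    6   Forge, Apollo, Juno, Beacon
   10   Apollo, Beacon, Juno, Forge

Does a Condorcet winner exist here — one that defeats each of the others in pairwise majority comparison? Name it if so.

None — there is no Condorcet winner

Head-to-head results (45 voters total):
Apollo vs Forge: Forge wins 23–22.
Apollo vs Beacon: Beacon wins 29–16.
Apollo vs Juno: Apollo wins 28–17.
Forge vs Beacon: Forge wins 23–22.
Forge vs Juno: Juno wins 27–18.
Beacon vs Juno: Beacon wins 26–19.
No candidate beats all others: Apollo beats Juno beats Forge beats Apollo, a majority cycle.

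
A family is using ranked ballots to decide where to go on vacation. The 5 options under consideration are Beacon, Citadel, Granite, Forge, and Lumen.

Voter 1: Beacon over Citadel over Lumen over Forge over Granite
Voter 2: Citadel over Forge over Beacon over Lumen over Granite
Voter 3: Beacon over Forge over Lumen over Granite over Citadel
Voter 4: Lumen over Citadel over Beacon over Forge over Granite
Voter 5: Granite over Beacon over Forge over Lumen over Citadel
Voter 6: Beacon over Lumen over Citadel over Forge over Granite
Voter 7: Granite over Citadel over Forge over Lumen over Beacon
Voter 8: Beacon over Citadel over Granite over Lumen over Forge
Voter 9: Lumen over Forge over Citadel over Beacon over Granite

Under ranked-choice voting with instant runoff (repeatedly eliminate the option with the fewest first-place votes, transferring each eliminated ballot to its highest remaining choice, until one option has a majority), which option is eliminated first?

Round 1: Beacon 4, Granite 2, Lumen 2, Citadel 1, Forge 0. Forge has the fewest and is eliminated.
Round 2: Beacon 4, Granite 2, Lumen 2, Citadel 1. Citadel has the fewest and is eliminated.
Round 3: Beacon 5, Granite 2, Lumen 2. Beacon has a majority.

Forge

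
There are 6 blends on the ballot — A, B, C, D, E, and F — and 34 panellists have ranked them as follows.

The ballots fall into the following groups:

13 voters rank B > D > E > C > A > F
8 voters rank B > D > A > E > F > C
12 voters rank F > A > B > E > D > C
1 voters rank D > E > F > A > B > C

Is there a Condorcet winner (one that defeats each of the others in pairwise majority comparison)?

Head-to-head results (34 voters total):
A vs B: B wins 21–13.
A vs C: A wins 21–13.
A vs D: D wins 22–12.
A vs E: A wins 20–14.
A vs F: A wins 21–13.
B vs C: B wins 34–0.
B vs D: B wins 33–1.
B vs E: B wins 33–1.
B vs F: B wins 21–13.
C vs D: D wins 34–0.
C vs E: E wins 34–0.
C vs F: F wins 21–13.
D vs E: D wins 22–12.
D vs F: D wins 22–12.
E vs F: E wins 22–12.
B beats each rival — A (21–13), C (34–0), D (33–1), E (33–1), F (21–13) — so B is the Condorcet winner.

Yes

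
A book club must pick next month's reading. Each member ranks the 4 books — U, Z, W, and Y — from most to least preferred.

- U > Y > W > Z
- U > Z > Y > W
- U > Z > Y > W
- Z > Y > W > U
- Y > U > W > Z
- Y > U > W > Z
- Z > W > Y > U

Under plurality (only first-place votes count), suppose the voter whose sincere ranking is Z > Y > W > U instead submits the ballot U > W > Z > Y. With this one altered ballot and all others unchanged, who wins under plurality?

U

First-place totals with the altered ballot: U 4, Z 1, W 0, Y 2.
The winner is unchanged: still U.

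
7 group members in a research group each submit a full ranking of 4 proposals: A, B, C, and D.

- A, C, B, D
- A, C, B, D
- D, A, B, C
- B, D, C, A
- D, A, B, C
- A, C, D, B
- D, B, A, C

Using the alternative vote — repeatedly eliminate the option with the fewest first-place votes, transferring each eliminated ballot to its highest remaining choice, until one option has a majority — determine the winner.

Round 1: A 3, D 3, B 1, C 0. C has the fewest and is eliminated.
Round 2: A 3, D 3, B 1. B has the fewest and is eliminated.
Round 3: D 4, A 3. D has a majority.

D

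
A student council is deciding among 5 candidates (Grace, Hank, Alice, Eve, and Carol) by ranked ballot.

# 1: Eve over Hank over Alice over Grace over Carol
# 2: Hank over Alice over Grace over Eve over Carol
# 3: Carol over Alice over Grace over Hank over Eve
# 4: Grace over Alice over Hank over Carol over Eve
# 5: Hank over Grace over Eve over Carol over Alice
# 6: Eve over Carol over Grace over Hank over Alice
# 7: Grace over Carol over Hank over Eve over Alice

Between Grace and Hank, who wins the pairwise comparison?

Ballots ranking Grace above Hank: 4.
Ballots ranking Hank above Grace: 3.
Grace wins the head-to-head, 4–3.

Grace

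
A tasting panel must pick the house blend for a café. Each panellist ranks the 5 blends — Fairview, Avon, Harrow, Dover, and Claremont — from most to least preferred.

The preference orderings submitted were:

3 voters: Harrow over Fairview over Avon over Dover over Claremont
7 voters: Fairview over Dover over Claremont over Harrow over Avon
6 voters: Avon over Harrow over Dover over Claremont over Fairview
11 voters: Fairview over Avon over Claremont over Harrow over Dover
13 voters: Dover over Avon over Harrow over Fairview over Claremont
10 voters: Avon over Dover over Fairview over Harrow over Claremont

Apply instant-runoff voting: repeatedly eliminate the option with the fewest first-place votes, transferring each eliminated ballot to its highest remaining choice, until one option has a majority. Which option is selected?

Avon

Round 1: Fairview 18, Avon 16, Dover 13, Harrow 3, Claremont 0. Claremont has the fewest and is eliminated.
Round 2: Fairview 18, Avon 16, Dover 13, Harrow 3. Harrow has the fewest and is eliminated.
Round 3: Fairview 21, Avon 16, Dover 13. Dover has the fewest and is eliminated.
Round 4: Avon 29, Fairview 21. Avon has a majority.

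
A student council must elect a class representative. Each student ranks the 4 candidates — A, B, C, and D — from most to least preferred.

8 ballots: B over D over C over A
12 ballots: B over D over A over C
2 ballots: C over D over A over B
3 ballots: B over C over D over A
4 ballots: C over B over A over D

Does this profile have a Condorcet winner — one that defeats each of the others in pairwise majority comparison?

Head-to-head results (29 voters total):
A vs B: B wins 27–2.
A vs C: C wins 17–12.
A vs D: D wins 25–4.
B vs C: B wins 23–6.
B vs D: B wins 27–2.
C vs D: D wins 20–9.
B beats each rival — A (27–2), C (23–6), D (27–2) — so B is the Condorcet winner.

Yes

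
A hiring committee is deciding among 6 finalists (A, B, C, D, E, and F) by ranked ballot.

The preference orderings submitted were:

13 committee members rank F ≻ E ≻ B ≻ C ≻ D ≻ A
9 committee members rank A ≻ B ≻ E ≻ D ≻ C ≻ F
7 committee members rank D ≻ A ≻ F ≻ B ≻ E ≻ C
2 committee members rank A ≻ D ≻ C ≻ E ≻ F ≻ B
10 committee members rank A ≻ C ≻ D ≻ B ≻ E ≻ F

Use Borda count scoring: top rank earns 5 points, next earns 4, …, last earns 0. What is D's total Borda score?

104

Borda scores:
  A: 13·0 + 9·5 + 7·4 + 2·5 + 10·5 = 133
  B: 13·3 + 9·4 + 7·2 + 2·0 + 10·2 = 109
  C: 13·2 + 9·1 + 7·0 + 2·3 + 10·4 = 81
  D: 13·1 + 9·2 + 7·5 + 2·4 + 10·3 = 104
  E: 13·4 + 9·3 + 7·1 + 2·2 + 10·1 = 100
  F: 13·5 + 9·0 + 7·3 + 2·1 + 10·0 = 88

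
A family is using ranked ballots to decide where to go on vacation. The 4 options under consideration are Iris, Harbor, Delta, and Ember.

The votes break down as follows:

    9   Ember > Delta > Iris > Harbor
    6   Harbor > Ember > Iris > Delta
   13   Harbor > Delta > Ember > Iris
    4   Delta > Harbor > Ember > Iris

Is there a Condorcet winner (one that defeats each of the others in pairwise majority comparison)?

Yes

Head-to-head results (32 voters total):
Iris vs Harbor: Harbor wins 23–9.
Iris vs Delta: Delta wins 26–6.
Iris vs Ember: Ember wins 32–0.
Harbor vs Delta: Harbor wins 19–13.
Harbor vs Ember: Harbor wins 23–9.
Delta vs Ember: Delta wins 17–15.
Harbor beats each rival — Iris (23–9), Delta (19–13), Ember (23–9) — so Harbor is the Condorcet winner.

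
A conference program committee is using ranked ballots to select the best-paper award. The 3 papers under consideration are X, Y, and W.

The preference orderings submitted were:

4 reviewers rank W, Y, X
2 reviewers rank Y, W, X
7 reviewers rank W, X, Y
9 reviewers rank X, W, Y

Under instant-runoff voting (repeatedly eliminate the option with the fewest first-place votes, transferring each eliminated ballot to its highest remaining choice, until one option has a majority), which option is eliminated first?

Y

Round 1: W 11, X 9, Y 2. Y has the fewest and is eliminated.
Round 2: W 13, X 9. W has a majority.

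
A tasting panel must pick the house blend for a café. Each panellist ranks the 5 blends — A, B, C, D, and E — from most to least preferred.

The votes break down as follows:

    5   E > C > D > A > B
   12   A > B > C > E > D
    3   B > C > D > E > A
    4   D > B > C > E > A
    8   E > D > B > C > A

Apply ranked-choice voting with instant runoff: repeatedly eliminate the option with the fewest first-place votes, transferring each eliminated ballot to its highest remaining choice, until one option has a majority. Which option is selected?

Round 1: E 13, A 12, D 4, B 3, C 0. C has the fewest and is eliminated.
Round 2: E 13, A 12, D 4, B 3. B has the fewest and is eliminated.
Round 3: E 13, A 12, D 7. D has the fewest and is eliminated.
Round 4: E 20, A 12. E has a majority.

E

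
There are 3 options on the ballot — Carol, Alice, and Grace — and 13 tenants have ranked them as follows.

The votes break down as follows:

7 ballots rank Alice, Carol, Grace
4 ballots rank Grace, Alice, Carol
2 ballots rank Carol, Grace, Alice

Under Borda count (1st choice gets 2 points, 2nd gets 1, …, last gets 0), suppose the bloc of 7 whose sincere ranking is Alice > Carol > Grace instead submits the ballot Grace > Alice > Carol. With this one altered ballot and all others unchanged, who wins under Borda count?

Borda totals with the altered ballot: Carol 4, Alice 11, Grace 24.
The switch changes the winner from Alice to Grace.

Grace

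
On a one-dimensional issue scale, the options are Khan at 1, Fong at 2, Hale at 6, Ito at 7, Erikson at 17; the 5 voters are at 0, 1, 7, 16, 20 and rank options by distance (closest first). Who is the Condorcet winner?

With single-peaked preferences on a line, the Condorcet winner is the candidate closest to the median voter.
The median voter (position 7) is closest to Ito at 7.
Check: Ito vs Erikson — voters closer to Ito: 3 of 5.

Ito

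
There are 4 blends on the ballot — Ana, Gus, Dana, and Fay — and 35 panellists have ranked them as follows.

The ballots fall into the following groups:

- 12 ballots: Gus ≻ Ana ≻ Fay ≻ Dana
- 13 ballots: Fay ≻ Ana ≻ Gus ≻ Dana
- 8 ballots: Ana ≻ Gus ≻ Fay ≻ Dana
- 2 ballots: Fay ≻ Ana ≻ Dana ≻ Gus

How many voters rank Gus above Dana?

33

Ballots ranking Gus above Dana: 12+13+8 = 33.
Ballots ranking Dana above Gus: 2.
So 33 of 35 voters prefer Gus to Dana.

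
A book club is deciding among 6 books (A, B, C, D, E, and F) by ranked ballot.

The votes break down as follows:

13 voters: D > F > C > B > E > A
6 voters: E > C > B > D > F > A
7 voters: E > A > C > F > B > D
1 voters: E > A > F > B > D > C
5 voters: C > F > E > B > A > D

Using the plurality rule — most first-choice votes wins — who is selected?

First-place vote totals:
  A: 0
  B: 0
  C: 5
  D: 13
  E: 14
  F: 0
E has the most first-place votes.

E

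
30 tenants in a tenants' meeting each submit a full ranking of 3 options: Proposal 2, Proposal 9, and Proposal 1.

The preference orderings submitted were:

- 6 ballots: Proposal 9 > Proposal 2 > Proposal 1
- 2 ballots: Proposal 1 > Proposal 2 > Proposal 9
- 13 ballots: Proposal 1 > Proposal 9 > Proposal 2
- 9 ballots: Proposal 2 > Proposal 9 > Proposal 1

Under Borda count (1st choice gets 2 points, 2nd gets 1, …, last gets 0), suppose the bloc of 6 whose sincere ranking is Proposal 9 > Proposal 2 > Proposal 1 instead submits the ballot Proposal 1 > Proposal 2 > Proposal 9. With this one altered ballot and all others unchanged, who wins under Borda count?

Borda totals with the altered ballot: Proposal 2 26, Proposal 9 22, Proposal 1 42.
The switch changes the winner from Proposal 9 to Proposal 1.

Proposal 1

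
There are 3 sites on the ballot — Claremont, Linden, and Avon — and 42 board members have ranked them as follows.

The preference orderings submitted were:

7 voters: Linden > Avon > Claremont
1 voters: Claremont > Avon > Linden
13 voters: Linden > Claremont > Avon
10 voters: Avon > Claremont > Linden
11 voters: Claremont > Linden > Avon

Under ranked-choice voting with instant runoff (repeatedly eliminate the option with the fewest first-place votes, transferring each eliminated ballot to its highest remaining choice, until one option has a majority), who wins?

Round 1: Linden 20, Claremont 12, Avon 10. Avon has the fewest and is eliminated.
Round 2: Claremont 22, Linden 20. Claremont has a majority.

Claremont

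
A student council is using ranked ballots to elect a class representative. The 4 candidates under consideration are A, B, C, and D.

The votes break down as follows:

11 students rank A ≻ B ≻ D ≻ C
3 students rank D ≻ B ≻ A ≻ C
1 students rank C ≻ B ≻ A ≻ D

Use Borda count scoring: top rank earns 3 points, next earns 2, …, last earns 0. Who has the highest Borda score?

A

Borda scores:
  A: 11·3 + 3·1 + 1 = 37
  B: 11·2 + 3·2 + 2 = 30
  C: 11·0 + 3·0 + 3 = 3
  D: 11·1 + 3·3 + 0 = 20
A has the highest total.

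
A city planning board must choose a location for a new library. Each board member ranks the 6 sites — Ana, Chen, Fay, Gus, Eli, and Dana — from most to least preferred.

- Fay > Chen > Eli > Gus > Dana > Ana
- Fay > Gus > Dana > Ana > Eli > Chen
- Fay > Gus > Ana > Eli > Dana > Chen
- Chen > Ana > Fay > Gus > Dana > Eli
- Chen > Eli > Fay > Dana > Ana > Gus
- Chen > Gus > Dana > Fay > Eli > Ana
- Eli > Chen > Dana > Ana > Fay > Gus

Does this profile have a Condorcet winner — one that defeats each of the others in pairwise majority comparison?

Head-to-head results (7 voters total):
Ana vs Chen: Chen wins 5–2.
Ana vs Fay: Fay wins 5–2.
Ana vs Gus: Gus wins 4–3.
Ana vs Eli: Eli wins 4–3.
Ana vs Dana: Dana wins 5–2.
Chen vs Fay: Chen wins 4–3.
Chen vs Gus: Chen wins 5–2.
Chen vs Eli: Chen wins 4–3.
Chen vs Dana: Chen wins 5–2.
Fay vs Gus: Fay wins 6–1.
Fay vs Eli: Fay wins 5–2.
Fay vs Dana: Fay wins 5–2.
Gus vs Eli: Gus wins 4–3.
Gus vs Dana: Gus wins 5–2.
Eli vs Dana: Eli wins 4–3.
Chen beats each rival — Ana (5–2), Fay (4–3), Gus (5–2), Eli (4–3), Dana (5–2) — so Chen is the Condorcet winner.

Yes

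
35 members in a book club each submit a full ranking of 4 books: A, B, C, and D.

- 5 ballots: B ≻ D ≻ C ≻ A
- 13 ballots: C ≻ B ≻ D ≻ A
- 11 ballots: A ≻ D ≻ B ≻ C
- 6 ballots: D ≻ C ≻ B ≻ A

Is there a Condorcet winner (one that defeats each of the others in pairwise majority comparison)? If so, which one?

There is no Condorcet winner

Head-to-head results (35 voters total):
A vs B: B wins 24–11.
A vs C: C wins 24–11.
A vs D: D wins 24–11.
B vs C: C wins 19–16.
B vs D: B wins 18–17.
C vs D: D wins 22–13.
No candidate beats all others: B beats D beats C beats B, a majority cycle.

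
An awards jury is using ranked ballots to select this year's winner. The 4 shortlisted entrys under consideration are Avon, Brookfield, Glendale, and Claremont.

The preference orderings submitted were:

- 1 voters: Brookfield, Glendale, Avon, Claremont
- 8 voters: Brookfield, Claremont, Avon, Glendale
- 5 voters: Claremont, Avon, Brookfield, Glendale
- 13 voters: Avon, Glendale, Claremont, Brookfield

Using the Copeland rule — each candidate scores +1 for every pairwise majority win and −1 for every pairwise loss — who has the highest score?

Pairwise results:
  Avon vs Brookfield: Avon wins 18–9.
  Avon vs Glendale: Avon wins 26–1.
  Avon vs Claremont: Avon wins 14–13.
  Brookfield vs Glendale: Brookfield wins 14–13.
  Brookfield vs Claremont: Claremont wins 18–9.
  Glendale vs Claremont: Glendale wins 14–13.
Copeland scores (wins − losses):
  Avon: 3 − 0 = 3
  Brookfield: 1 − 2 = -1
  Glendale: 1 − 2 = -1
  Claremont: 1 − 2 = -1
Avon has the best Copeland score.

Avon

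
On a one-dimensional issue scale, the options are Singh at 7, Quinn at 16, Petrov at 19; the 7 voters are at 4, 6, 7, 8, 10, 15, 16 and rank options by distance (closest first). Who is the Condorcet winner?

With single-peaked preferences on a line, the Condorcet winner is the candidate closest to the median voter.
The median voter (position 8) is closest to Singh at 7.
Check: Singh vs Petrov — voters closer to Singh: 5 of 7.

Singh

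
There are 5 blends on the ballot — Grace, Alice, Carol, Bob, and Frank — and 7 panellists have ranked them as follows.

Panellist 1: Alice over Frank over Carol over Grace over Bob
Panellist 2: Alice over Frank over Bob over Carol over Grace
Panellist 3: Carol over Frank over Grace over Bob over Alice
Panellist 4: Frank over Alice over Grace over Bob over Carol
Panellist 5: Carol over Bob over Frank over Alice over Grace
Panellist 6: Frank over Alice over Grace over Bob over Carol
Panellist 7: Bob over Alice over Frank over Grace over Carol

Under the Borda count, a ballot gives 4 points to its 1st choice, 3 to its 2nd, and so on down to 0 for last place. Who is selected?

Frank

Borda scores:
  Grace: 1 + 0 + 2 + 2 + 0 + 2 + 1 = 8
  Alice: 4 + 4 + 0 + 3 + 1 + 3 + 3 = 18
  Carol: 2 + 1 + 4 + 0 + 4 + 0 + 0 = 11
  Bob: 0 + 2 + 1 + 1 + 3 + 1 + 4 = 12
  Frank: 3 + 3 + 3 + 4 + 2 + 4 + 2 = 21
Frank has the highest total.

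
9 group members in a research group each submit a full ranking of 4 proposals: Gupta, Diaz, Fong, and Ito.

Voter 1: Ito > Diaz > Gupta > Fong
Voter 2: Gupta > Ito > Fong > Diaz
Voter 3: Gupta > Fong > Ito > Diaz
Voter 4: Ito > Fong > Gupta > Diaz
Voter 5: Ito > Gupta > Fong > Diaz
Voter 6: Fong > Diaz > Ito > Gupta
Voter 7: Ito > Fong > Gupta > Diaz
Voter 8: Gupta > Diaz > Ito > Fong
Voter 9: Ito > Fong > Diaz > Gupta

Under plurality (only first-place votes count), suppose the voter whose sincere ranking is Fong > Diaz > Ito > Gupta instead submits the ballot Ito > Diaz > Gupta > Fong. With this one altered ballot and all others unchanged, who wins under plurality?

Ito

First-place totals with the altered ballot: Gupta 3, Diaz 0, Fong 0, Ito 6.
The winner is unchanged: still Ito.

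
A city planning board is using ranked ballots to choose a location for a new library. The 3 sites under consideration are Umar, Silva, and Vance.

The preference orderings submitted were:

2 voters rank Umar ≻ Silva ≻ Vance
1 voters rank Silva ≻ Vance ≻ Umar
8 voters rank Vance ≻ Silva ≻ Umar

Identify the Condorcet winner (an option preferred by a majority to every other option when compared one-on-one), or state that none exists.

Vance

Head-to-head results (11 voters total):
Umar vs Silva: Silva wins 9–2.
Umar vs Vance: Vance wins 9–2.
Silva vs Vance: Vance wins 8–3.
Vance beats each rival — Umar (9–2), Silva (8–3) — so Vance is the Condorcet winner.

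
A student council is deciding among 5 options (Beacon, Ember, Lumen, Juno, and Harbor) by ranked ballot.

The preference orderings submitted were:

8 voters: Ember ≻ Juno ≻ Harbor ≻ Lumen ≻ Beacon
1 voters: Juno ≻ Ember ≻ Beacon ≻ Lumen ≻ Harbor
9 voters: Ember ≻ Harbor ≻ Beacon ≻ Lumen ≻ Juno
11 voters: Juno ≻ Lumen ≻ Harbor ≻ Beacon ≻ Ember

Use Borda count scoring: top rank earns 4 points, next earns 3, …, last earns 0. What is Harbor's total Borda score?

Borda scores:
  Beacon: 8·0 + 2 + 9·2 + 11·1 = 31
  Ember: 8·4 + 3 + 9·4 + 11·0 = 71
  Lumen: 8·1 + 1 + 9·1 + 11·3 = 51
  Juno: 8·3 + 4 + 9·0 + 11·4 = 72
  Harbor: 8·2 + 0 + 9·3 + 11·2 = 65

65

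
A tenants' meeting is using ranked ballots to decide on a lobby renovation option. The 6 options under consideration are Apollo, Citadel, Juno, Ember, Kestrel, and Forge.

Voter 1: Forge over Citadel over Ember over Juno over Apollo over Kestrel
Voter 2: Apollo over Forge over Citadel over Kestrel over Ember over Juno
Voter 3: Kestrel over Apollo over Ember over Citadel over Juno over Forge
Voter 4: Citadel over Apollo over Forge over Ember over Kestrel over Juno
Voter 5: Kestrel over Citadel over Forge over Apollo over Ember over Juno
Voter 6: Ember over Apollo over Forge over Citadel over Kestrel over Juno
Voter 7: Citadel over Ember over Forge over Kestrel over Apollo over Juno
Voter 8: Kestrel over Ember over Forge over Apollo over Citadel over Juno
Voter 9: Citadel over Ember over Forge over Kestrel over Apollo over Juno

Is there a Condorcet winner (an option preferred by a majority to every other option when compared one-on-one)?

Head-to-head results (9 voters total):
Apollo vs Citadel: Citadel wins 5–4.
Apollo vs Juno: Apollo wins 8–1.
Apollo vs Ember: Ember wins 5–4.
Apollo vs Kestrel: Kestrel wins 5–4.
Apollo vs Forge: Forge wins 5–4.
Citadel vs Juno: Citadel wins 9–0.
Citadel vs Ember: Citadel wins 6–3.
Citadel vs Kestrel: Citadel wins 6–3.
Citadel vs Forge: Citadel wins 5–4.
Juno vs Ember: Ember wins 9–0.
Juno vs Kestrel: Kestrel wins 8–1.
Juno vs Forge: Forge wins 8–1.
Ember vs Kestrel: Ember wins 5–4.
Ember vs Forge: Ember wins 5–4.
Kestrel vs Forge: Forge wins 6–3.
Citadel beats each rival — Apollo (5–4), Juno (9–0), Ember (6–3), Kestrel (6–3), Forge (5–4) — so Citadel is the Condorcet winner.

Yes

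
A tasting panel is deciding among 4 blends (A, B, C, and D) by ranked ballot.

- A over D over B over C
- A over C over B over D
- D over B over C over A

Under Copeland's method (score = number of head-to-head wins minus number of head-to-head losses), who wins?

A

Pairwise results:
  A vs B: A wins 2–1.
  A vs C: A wins 2–1.
  A vs D: A wins 2–1.
  B vs C: B wins 2–1.
  B vs D: D wins 2–1.
  C vs D: D wins 2–1.
Copeland scores (wins − losses):
  A: 3 − 0 = 3
  B: 1 − 2 = -1
  C: 0 − 3 = -3
  D: 2 − 1 = 1
A has the best Copeland score.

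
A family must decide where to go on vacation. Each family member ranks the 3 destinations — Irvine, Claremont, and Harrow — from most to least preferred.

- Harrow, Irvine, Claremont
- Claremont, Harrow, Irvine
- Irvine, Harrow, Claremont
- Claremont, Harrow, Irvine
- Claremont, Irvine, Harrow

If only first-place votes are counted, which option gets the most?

Claremont

First-place vote totals:
  Irvine: 1
  Claremont: 3
  Harrow: 1
Claremont has the most first-place votes.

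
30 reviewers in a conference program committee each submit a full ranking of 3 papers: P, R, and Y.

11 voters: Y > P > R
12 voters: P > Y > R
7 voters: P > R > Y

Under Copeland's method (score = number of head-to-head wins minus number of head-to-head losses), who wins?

P

Pairwise results:
  P vs R: P wins 30–0.
  P vs Y: P wins 19–11.
  R vs Y: Y wins 23–7.
Copeland scores (wins − losses):
  P: 2 − 0 = 2
  R: 0 − 2 = -2
  Y: 1 − 1 = 0
P has the best Copeland score.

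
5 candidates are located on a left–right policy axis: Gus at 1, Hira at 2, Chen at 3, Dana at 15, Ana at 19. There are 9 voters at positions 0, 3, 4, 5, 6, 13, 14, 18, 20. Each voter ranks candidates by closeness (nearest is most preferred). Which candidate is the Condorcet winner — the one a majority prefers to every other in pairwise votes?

Chen

With single-peaked preferences on a line, the Condorcet winner is the candidate closest to the median voter.
The median voter (position 6) is closest to Chen at 3.
Check: Chen vs Gus — voters closer to Chen: 8 of 9.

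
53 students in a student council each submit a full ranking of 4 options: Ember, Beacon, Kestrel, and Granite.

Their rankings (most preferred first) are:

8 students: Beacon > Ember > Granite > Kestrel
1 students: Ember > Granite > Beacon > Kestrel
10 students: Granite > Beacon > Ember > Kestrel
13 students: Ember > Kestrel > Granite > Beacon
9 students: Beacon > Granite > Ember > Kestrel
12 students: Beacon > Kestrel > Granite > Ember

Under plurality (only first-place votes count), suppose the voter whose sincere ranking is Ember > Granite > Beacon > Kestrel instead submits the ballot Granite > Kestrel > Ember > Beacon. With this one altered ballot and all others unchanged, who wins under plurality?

Beacon

First-place totals with the altered ballot: Ember 13, Beacon 29, Kestrel 0, Granite 11.
The winner is unchanged: still Beacon.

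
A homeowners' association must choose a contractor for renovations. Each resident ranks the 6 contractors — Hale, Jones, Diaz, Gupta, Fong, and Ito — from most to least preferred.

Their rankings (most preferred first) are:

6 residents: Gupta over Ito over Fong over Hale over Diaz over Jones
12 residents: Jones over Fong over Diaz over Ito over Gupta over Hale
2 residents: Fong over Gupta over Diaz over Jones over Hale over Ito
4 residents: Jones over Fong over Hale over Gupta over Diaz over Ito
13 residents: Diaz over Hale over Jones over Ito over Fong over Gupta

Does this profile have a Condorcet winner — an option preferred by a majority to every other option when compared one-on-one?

No

Head-to-head results (37 voters total):
Hale vs Jones: Hale wins 19–18.
Hale vs Diaz: Diaz wins 27–10.
Hale vs Gupta: Gupta wins 20–17.
Hale vs Fong: Fong wins 24–13.
Hale vs Ito: Hale wins 19–18.
Jones vs Diaz: Diaz wins 21–16.
Jones vs Gupta: Jones wins 29–8.
Jones vs Fong: Jones wins 29–8.
Jones vs Ito: Jones wins 31–6.
Diaz vs Gupta: Diaz wins 25–12.
Diaz vs Fong: Fong wins 24–13.
Diaz vs Ito: Diaz wins 31–6.
Gupta vs Fong: Fong wins 31–6.
Gupta vs Ito: Ito wins 25–12.
Fong vs Ito: Ito wins 19–18.
No candidate beats all others: Hale beats Jones beats Gupta beats Hale, a majority cycle.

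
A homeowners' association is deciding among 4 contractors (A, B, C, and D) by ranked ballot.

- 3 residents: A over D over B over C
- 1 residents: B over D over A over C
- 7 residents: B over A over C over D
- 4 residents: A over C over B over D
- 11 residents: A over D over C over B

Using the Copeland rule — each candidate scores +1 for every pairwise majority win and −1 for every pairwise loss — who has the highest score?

Pairwise results:
  A vs B: A wins 18–8.
  A vs C: A wins 26–0.
  A vs D: A wins 25–1.
  B vs C: C wins 15–11.
  B vs D: D wins 14–12.
  C vs D: D wins 15–11.
Copeland scores (wins − losses):
  A: 3 − 0 = 3
  B: 0 − 3 = -3
  C: 1 − 2 = -1
  D: 2 − 1 = 1
A has the best Copeland score.

A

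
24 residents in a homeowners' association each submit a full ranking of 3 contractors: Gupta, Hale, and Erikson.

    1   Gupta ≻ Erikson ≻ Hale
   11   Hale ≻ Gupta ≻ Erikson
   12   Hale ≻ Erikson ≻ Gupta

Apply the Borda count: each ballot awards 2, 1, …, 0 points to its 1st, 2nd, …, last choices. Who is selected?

Borda scores:
  Gupta: 2 + 11·1 + 12·0 = 13
  Hale: 0 + 11·2 + 12·2 = 46
  Erikson: 1 + 11·0 + 12·1 = 13
Hale has the highest total.

Hale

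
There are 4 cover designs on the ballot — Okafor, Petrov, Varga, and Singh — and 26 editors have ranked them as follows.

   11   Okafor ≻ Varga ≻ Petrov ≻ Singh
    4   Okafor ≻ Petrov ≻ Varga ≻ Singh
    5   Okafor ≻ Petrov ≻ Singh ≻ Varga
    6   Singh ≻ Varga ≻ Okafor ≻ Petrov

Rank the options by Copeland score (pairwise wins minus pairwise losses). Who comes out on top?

Pairwise results:
  Okafor vs Petrov: Okafor wins 26–0.
  Okafor vs Varga: Okafor wins 20–6.
  Okafor vs Singh: Okafor wins 20–6.
  Petrov vs Varga: Varga wins 17–9.
  Petrov vs Singh: Petrov wins 20–6.
  Varga vs Singh: Varga wins 15–11.
Copeland scores (wins − losses):
  Okafor: 3 − 0 = 3
  Petrov: 1 − 2 = -1
  Varga: 2 − 1 = 1
  Singh: 0 − 3 = -3
Okafor has the best Copeland score.

Okafor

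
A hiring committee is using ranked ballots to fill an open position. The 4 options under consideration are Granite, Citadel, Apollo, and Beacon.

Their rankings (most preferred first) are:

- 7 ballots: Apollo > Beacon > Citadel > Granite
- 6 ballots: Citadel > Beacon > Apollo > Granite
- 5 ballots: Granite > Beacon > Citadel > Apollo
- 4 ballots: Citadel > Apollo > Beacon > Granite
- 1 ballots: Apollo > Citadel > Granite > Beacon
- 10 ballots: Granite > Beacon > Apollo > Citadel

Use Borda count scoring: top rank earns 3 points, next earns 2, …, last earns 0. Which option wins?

Beacon

Borda scores:
  Granite: 7·0 + 6·0 + 5·3 + 4·0 + 1 + 10·3 = 46
  Citadel: 7·1 + 6·3 + 5·1 + 4·3 + 2 + 10·0 = 44
  Apollo: 7·3 + 6·1 + 5·0 + 4·2 + 3 + 10·1 = 48
  Beacon: 7·2 + 6·2 + 5·2 + 4·1 + 0 + 10·2 = 60
Beacon has the highest total.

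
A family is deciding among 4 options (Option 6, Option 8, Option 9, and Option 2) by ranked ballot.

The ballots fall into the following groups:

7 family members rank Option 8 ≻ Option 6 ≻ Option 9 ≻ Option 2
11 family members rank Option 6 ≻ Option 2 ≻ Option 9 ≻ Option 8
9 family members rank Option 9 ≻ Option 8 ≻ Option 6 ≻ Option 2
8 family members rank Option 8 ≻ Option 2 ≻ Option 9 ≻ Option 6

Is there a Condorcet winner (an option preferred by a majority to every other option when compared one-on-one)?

Head-to-head results (35 voters total):
Option 6 vs Option 8: Option 8 wins 24–11.
Option 6 vs Option 9: Option 6 wins 18–17.
Option 6 vs Option 2: Option 6 wins 27–8.
Option 8 vs Option 9: Option 9 wins 20–15.
Option 8 vs Option 2: Option 8 wins 24–11.
Option 9 vs Option 2: Option 2 wins 19–16.
No candidate beats all others: Option 6 beats Option 9 beats Option 8 beats Option 6, a majority cycle.

No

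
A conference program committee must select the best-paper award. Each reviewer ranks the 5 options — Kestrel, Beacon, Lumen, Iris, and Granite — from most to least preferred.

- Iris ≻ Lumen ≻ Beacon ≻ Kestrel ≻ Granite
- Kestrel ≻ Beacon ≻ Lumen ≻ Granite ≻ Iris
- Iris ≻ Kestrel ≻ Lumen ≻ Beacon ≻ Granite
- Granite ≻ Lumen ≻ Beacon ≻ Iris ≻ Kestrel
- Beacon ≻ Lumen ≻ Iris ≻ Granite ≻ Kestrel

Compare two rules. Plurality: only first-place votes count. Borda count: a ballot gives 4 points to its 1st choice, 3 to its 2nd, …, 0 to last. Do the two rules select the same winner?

Plurality first-place counts: Kestrel 1, Beacon 1, Lumen 0, Iris 2, Granite 1 → Iris.
Borda totals: Kestrel 8, Beacon 12, Lumen 13, Iris 11, Granite 6 → Lumen.
The two rules disagree: plurality picks Iris, Borda picks Lumen.

No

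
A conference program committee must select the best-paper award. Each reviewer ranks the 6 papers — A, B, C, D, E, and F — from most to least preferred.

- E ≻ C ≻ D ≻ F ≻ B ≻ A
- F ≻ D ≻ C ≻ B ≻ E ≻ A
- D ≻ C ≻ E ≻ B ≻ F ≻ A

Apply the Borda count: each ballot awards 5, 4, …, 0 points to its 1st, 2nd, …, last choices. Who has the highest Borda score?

D

Borda scores:
  A: 0 + 0 + 0 = 0
  B: 1 + 2 + 2 = 5
  C: 4 + 3 + 4 = 11
  D: 3 + 4 + 5 = 12
  E: 5 + 1 + 3 = 9
  F: 2 + 5 + 1 = 8
D has the highest total.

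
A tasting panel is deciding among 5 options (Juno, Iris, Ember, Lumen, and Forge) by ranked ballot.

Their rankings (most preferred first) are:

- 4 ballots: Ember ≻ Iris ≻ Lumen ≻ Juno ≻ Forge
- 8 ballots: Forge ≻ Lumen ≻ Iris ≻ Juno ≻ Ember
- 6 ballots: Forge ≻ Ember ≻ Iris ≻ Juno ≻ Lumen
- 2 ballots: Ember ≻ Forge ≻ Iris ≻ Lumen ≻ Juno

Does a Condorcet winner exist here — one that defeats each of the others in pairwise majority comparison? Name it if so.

Head-to-head results (20 voters total):
Juno vs Iris: Iris wins 20–0.
Juno vs Ember: Ember wins 12–8.
Juno vs Lumen: Lumen wins 14–6.
Juno vs Forge: Forge wins 16–4.
Iris vs Ember: Ember wins 12–8.
Iris vs Lumen: Iris wins 12–8.
Iris vs Forge: Forge wins 16–4.
Ember vs Lumen: Ember wins 12–8.
Ember vs Forge: Forge wins 14–6.
Lumen vs Forge: Forge wins 16–4.
Forge beats each rival — Juno (16–4), Iris (16–4), Ember (14–6), Lumen (16–4) — so Forge is the Condorcet winner.

Forge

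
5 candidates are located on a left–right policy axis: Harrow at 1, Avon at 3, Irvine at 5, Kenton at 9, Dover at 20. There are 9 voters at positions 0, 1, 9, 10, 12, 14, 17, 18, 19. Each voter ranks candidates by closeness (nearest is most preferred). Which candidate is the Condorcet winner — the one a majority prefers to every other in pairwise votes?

Kenton

With single-peaked preferences on a line, the Condorcet winner is the candidate closest to the median voter.
The median voter (position 12) is closest to Kenton at 9.
Check: Kenton vs Avon — voters closer to Kenton: 7 of 9.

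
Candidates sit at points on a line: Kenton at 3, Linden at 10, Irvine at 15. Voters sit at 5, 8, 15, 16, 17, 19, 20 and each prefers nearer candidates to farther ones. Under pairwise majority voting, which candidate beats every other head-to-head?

Irvine

With single-peaked preferences on a line, the Condorcet winner is the candidate closest to the median voter.
The median voter (position 16) is closest to Irvine at 15.
Check: Irvine vs Linden — voters closer to Irvine: 5 of 7.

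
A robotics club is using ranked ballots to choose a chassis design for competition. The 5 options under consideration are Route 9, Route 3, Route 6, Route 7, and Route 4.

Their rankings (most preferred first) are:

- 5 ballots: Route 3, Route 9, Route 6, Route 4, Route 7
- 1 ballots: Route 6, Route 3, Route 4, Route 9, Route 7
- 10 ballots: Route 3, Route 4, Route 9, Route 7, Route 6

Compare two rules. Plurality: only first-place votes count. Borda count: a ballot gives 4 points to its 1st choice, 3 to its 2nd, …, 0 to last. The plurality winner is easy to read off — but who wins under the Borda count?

Route 3

Plurality first-place counts: Route 9 0, Route 3 15, Route 6 1, Route 7 0, Route 4 0 → Route 3.
Borda totals: Route 9 36, Route 3 63, Route 6 14, Route 7 10, Route 4 37 → Route 3.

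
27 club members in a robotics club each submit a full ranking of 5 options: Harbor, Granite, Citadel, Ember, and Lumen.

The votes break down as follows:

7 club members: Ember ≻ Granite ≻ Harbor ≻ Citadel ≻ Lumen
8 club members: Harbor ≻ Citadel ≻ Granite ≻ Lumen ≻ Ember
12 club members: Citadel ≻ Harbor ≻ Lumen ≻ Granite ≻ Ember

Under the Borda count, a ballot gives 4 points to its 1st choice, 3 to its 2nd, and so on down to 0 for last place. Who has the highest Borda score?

Harbor

Borda scores:
  Harbor: 7·2 + 8·4 + 12·3 = 82
  Granite: 7·3 + 8·2 + 12·1 = 49
  Citadel: 7·1 + 8·3 + 12·4 = 79
  Ember: 7·4 + 8·0 + 12·0 = 28
  Lumen: 7·0 + 8·1 + 12·2 = 32
Harbor has the highest total.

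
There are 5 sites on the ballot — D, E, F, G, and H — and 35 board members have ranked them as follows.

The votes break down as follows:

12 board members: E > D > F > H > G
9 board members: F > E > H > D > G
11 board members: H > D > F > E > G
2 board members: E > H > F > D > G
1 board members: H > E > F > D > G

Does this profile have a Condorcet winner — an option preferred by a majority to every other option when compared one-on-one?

No

Head-to-head results (35 voters total):
D vs E: E wins 24–11.
D vs F: D wins 23–12.
D vs G: D wins 35–0.
D vs H: H wins 23–12.
E vs F: F wins 20–15.
E vs G: E wins 35–0.
E vs H: E wins 23–12.
F vs G: F wins 35–0.
F vs H: F wins 21–14.
G vs H: H wins 35–0.
No candidate beats all others: D beats F beats E beats D, a majority cycle.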